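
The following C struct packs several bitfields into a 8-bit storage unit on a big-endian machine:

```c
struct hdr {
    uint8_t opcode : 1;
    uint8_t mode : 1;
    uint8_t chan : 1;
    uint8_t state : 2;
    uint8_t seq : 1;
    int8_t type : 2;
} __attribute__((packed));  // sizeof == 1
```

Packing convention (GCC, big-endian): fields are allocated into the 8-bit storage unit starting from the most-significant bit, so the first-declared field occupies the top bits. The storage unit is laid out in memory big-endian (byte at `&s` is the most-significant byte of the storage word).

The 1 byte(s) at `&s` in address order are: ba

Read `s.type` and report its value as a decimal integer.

-2

[0]=0xba (big-endian) → word 0xba
opcode:1 @ bit 7 → (0xba>>7)&0x1 = 0x1
mode:1 @ bit 6 → (0xba>>6)&0x1 = 0x0
chan:1 @ bit 5 → (0xba>>5)&0x1 = 0x1
state:2 @ bit 3 → (0xba>>3)&0x3 = 0x3
seq:1 @ bit 2 → (0xba>>2)&0x1 = 0x0
type:2 @ bit 0 → (0xba>>0)&0x3 = 0x2  ←
type signed 2b, MSB=1: 2 - 4 = -2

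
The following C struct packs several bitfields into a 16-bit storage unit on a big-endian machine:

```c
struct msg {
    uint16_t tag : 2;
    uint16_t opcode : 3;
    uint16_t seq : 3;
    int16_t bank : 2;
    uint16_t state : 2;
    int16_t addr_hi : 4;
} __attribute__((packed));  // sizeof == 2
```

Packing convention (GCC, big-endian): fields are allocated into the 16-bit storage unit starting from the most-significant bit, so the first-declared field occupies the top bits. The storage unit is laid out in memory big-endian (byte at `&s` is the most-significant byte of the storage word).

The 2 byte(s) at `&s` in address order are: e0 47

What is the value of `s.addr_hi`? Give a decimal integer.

[0]=0xe0 [1]=0x47 (big-endian) → word 0xe047
tag [14+:2] = (word>>14) & 0x3 = 3
opcode [11+:3] = (word>>11) & 0x7 = 4
seq [8+:3] = (word>>8) & 0x7 = 0
bank [6+:2] = (word>>6) & 0x3 = 1
state [4+:2] = (word>>4) & 0x3 = 0
addr_hi [0+:4] = (word>>0) & 0xf = 7  ←
addr_hi signed 4b, MSB=0: value = 7

7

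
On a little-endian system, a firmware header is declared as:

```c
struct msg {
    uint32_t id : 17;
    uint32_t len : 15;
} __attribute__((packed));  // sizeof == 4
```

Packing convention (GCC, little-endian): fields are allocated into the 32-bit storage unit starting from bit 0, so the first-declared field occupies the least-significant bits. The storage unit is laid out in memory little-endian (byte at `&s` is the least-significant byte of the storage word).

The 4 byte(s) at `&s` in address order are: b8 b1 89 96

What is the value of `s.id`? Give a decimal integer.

[0]=0xb8 [1]=0xb1 [2]=0x89 [3]=0x96 (little-endian) → word 0x9689b1b8
id [0+:17] = (word>>0) & 0x1ffff = 111032  ←
len [17+:15] = (word>>17) & 0x7fff = 19268

111032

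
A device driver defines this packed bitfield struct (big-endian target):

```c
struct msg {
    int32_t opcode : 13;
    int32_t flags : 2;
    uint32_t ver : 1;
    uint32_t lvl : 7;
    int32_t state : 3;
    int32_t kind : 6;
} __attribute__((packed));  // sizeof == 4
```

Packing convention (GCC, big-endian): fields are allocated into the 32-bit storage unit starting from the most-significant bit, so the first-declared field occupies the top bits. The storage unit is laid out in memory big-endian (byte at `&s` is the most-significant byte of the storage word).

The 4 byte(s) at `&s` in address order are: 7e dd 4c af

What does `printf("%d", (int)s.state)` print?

[0]=0x7e [1]=0xdd [2]=0x4c [3]=0xaf (big-endian) → word 0x7edd4caf
opcode [19+:13] = (word>>19) & 0x1fff = 4059
flags [17+:2] = (word>>17) & 0x3 = 2
ver [16+:1] = (word>>16) & 0x1 = 1
lvl [9+:7] = (word>>9) & 0x7f = 38
state [6+:3] = (word>>6) & 0x7 = 2  ←
kind [0+:6] = (word>>0) & 0x3f = 47
state signed 3b, MSB=0: value = 2

2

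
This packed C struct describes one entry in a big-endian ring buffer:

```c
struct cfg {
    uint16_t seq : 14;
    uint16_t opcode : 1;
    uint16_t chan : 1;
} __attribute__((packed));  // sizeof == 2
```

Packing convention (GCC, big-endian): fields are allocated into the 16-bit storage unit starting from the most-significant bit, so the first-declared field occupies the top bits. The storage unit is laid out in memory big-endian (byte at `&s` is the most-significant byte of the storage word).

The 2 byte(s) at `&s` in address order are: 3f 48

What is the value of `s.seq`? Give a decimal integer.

4050

[0]=0x3f [1]=0x48 (big-endian) → word 0x3f48
seq:14 @ bit 2 → (0x3f48>>2)&0x3fff = 0xfd2  ←
opcode:1 @ bit 1 → (0x3f48>>1)&0x1 = 0x0
chan:1 @ bit 0 → (0x3f48>>0)&0x1 = 0x0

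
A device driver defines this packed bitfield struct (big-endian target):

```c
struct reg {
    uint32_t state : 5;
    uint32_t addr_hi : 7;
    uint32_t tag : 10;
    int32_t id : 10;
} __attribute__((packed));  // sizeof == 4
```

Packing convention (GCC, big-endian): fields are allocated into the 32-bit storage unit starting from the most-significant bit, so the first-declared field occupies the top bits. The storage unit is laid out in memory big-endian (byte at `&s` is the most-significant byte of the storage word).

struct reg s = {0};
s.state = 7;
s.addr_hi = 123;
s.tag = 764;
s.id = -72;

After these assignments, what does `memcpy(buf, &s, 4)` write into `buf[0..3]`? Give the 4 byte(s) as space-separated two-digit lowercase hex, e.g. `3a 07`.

3f bb f3 b8

[27+:5] state=7 & 0x1f = 0x7; word=0x38000000
[20+:7] addr_hi=123 & 0x7f = 0x7b; word=0x3fb00000
[10+:10] tag=764 & 0x3ff = 0x2fc; word=0x3fbbf000
[0+:10] id=-72 & 0x3ff = 0x3b8; word=0x3fbbf3b8
word = 0x3fbbf3b8 → big-endian bytes:
  [0]=0x3f  [1]=0xbb  [2]=0xf3  [3]=0xb8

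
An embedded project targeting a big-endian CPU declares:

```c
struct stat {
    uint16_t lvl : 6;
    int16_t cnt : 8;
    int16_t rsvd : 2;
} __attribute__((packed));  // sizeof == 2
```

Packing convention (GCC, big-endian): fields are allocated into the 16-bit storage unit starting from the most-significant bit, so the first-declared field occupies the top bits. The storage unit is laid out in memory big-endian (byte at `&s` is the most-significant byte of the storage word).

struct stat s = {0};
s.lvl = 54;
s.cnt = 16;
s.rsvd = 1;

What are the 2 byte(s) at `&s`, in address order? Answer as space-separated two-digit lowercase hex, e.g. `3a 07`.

lvl (6b) val=54 bits=0x36 at bit 10: 0xd800
cnt (8b) val=16 bits=0x10 at bit 2: 0xd840
rsvd (2b) val=1 bits=0x1 at bit 0: 0xd841
word = 0xd841 → big-endian bytes:
  [0]=0xd8  [1]=0x41

d8 41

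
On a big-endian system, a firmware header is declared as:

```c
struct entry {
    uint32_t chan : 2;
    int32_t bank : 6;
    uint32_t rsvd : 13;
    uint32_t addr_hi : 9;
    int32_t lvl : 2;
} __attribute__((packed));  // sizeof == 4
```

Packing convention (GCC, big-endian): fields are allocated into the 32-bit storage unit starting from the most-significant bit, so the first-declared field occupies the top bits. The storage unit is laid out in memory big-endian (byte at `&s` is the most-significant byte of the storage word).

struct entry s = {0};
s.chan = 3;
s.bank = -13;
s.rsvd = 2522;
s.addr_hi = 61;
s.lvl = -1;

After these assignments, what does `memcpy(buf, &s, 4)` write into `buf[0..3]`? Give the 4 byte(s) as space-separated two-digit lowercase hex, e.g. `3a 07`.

f3 4e d0 f7

chan:2 = 3 → 0x3 << 30 → word 0xc0000000
bank:6 = -13 → 0x33 << 24 → word 0xf3000000
rsvd:13 = 2522 → 0x9da << 11 → word 0xf34ed000
addr_hi:9 = 61 → 0x3d << 2 → word 0xf34ed0f4
lvl:2 = -1 → 0x3 << 0 → word 0xf34ed0f7
word = 0xf34ed0f7 → big-endian bytes:
  [0]=0xf3  [1]=0x4e  [2]=0xd0  [3]=0xf7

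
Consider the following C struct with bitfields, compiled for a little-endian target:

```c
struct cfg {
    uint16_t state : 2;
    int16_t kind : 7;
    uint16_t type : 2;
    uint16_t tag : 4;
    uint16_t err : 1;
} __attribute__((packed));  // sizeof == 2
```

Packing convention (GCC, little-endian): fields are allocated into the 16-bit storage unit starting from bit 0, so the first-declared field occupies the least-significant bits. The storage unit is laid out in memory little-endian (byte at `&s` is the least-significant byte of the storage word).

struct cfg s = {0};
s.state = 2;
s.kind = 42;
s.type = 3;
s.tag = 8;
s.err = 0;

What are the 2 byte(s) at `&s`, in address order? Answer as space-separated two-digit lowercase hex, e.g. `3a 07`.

state (2b) val=2 bits=0x2 at bit 0: 0x0002
kind (7b) val=42 bits=0x2a at bit 2: 0x00aa
type (2b) val=3 bits=0x3 at bit 9: 0x06aa
tag (4b) val=8 bits=0x8 at bit 11: 0x46aa
err (1b) val=0 bits=0x0 at bit 15: 0x46aa
word = 0x46aa → little-endian bytes:
  [0]=0xaa  [1]=0x46

aa 46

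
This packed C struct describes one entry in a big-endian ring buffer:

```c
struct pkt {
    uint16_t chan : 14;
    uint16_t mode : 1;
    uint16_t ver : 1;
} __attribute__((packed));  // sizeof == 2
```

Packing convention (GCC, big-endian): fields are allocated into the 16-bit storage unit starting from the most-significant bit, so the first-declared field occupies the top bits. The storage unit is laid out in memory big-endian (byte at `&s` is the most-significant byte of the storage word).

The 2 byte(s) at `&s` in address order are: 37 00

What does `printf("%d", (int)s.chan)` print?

3520

[0]=0x37 [1]=0x00 (big-endian) → word 0x3700
chan:14 @ bit 2 → (0x3700>>2)&0x3fff = 0xdc0  ←
mode:1 @ bit 1 → (0x3700>>1)&0x1 = 0x0
ver:1 @ bit 0 → (0x3700>>0)&0x1 = 0x0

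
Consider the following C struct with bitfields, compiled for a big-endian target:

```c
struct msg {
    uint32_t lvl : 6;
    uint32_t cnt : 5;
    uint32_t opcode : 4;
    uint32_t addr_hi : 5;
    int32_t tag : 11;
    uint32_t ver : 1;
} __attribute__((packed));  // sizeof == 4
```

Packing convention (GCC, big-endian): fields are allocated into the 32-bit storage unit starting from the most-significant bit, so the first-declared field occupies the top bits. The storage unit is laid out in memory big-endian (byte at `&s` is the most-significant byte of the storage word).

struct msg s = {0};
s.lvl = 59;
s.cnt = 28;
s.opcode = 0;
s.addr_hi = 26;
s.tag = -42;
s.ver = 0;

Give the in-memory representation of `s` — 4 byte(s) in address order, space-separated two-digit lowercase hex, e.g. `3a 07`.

ef 81 af ac

lvl (6b) val=59 bits=0x3b at bit 26: 0xec000000
cnt (5b) val=28 bits=0x1c at bit 21: 0xef800000
opcode (4b) val=0 bits=0x0 at bit 17: 0xef800000
addr_hi (5b) val=26 bits=0x1a at bit 12: 0xef81a000
tag (11b) val=-42 bits=0x7d6 at bit 1: 0xef81afac
ver (1b) val=0 bits=0x0 at bit 0: 0xef81afac
word = 0xef81afac → big-endian bytes:
  [0]=0xef  [1]=0x81  [2]=0xaf  [3]=0xac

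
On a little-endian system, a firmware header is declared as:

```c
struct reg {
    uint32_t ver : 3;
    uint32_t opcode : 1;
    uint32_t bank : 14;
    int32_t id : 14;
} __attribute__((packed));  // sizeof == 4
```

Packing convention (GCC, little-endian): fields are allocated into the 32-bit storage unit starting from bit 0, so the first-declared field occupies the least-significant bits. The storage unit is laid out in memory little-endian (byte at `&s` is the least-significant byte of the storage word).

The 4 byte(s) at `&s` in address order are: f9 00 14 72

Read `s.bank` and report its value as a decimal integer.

15

[0]=0xf9 [1]=0x00 [2]=0x14 [3]=0x72 (little-endian) → word 0x721400f9
ver:3 @ bit 0 → (0x721400f9>>0)&0x7 = 0x1
opcode:1 @ bit 3 → (0x721400f9>>3)&0x1 = 0x1
bank:14 @ bit 4 → (0x721400f9>>4)&0x3fff = 0xf  ←
id:14 @ bit 18 → (0x721400f9>>18)&0x3fff = 0x1c85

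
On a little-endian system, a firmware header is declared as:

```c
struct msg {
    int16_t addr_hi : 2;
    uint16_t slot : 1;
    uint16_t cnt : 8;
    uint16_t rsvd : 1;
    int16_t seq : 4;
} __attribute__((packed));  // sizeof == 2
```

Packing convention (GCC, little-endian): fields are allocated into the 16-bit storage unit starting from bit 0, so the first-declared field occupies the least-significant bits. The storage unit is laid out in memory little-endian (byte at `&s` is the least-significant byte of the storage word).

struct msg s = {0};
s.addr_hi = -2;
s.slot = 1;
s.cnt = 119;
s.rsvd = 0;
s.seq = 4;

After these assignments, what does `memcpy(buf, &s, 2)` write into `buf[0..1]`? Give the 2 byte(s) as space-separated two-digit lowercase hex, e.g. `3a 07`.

be 43

addr_hi:2 = -2 → 0x2 << 0 → word 0x0002
slot:1 = 1 → 0x1 << 2 → word 0x0006
cnt:8 = 119 → 0x77 << 3 → word 0x03be
rsvd:1 = 0 → 0x0 << 11 → word 0x03be
seq:4 = 4 → 0x4 << 12 → word 0x43be
word = 0x43be → little-endian bytes:
  [0]=0xbe  [1]=0x43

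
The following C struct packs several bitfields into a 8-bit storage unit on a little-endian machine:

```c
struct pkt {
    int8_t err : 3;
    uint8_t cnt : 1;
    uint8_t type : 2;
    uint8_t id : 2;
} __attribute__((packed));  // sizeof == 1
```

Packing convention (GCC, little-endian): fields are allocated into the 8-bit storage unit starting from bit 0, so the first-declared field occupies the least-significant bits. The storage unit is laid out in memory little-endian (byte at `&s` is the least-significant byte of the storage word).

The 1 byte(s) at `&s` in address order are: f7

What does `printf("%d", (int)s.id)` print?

[0]=0xf7 (little-endian) → word 0xf7
err:3 @ bit 0 → (0xf7>>0)&0x7 = 0x7
cnt:1 @ bit 3 → (0xf7>>3)&0x1 = 0x0
type:2 @ bit 4 → (0xf7>>4)&0x3 = 0x3
id:2 @ bit 6 → (0xf7>>6)&0x3 = 0x3  ←

3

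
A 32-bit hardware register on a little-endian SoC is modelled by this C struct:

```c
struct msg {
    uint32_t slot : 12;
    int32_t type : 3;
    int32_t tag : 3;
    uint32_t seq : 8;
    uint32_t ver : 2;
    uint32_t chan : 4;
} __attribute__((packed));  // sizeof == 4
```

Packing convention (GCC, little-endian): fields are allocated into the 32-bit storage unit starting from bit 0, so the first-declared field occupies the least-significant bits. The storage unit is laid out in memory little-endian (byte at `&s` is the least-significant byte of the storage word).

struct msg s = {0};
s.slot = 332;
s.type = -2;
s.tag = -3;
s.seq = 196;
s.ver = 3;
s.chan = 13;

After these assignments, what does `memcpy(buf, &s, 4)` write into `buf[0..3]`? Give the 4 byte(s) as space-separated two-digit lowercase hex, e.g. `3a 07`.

4c e1 12 df

slot:12 = 332 → 0x14c << 0 → word 0x0000014c
type:3 = -2 → 0x6 << 12 → word 0x0000614c
tag:3 = -3 → 0x5 << 15 → word 0x0002e14c
seq:8 = 196 → 0xc4 << 18 → word 0x0312e14c
ver:2 = 3 → 0x3 << 26 → word 0x0f12e14c
chan:4 = 13 → 0xd << 28 → word 0xdf12e14c
word = 0xdf12e14c → little-endian bytes:
  [0]=0x4c  [1]=0xe1  [2]=0x12  [3]=0xdf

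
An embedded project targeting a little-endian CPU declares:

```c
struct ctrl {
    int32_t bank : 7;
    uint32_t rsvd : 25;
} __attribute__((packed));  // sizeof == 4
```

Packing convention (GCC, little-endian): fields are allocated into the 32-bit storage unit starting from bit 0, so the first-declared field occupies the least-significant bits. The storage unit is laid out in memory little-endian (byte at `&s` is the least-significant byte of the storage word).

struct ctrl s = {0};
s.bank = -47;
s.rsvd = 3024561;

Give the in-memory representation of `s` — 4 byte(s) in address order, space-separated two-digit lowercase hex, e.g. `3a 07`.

[0+:7] bank=-47 & 0x7f = 0x51; word=0x00000051
[7+:25] rsvd=3024561 & 0x1ffffff = 0x2e26b1; word=0x171358d1
word = 0x171358d1 → little-endian bytes:
  [0]=0xd1  [1]=0x58  [2]=0x13  [3]=0x17

d1 58 13 17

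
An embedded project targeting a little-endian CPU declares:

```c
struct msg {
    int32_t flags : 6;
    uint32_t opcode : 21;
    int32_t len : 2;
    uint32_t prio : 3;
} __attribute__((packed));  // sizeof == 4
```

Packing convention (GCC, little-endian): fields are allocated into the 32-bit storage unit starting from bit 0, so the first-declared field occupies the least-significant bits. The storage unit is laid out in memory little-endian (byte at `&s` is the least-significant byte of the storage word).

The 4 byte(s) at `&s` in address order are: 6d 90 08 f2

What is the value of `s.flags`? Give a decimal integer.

-19

[0]=0x6d [1]=0x90 [2]=0x08 [3]=0xf2 (little-endian) → word 0xf208906d
flags [0+:6] = (word>>0) & 0x3f = 45  ←
opcode [6+:21] = (word>>6) & 0x1fffff = 533057
len [27+:2] = (word>>27) & 0x3 = 2
prio [29+:3] = (word>>29) & 0x7 = 7
flags signed 6b, MSB=1: 45 - 64 = -19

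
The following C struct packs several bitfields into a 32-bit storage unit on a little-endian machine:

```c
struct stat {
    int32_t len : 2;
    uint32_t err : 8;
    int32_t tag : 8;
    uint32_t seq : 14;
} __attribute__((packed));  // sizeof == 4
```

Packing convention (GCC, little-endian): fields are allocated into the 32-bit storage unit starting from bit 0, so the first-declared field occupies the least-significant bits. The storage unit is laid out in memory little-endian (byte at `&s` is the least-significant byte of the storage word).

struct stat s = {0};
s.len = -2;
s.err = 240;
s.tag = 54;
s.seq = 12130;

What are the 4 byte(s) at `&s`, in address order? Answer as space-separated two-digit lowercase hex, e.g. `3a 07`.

c2 db 88 bd

len (2b) val=-2 bits=0x2 at bit 0: 0x00000002
err (8b) val=240 bits=0xf0 at bit 2: 0x000003c2
tag (8b) val=54 bits=0x36 at bit 10: 0x0000dbc2
seq (14b) val=12130 bits=0x2f62 at bit 18: 0xbd88dbc2
word = 0xbd88dbc2 → little-endian bytes:
  [0]=0xc2  [1]=0xdb  [2]=0x88  [3]=0xbd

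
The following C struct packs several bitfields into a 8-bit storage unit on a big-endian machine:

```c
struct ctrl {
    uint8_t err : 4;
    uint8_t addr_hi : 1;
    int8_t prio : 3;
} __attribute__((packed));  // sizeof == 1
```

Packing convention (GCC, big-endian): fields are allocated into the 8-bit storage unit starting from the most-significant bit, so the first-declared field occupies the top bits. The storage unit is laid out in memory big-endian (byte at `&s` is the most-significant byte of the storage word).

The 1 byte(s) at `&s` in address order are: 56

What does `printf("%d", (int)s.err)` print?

5

[0]=0x56 (big-endian) → word 0x56
err:4 @ bit 4 → (0x56>>4)&0xf = 0x5  ←
addr_hi:1 @ bit 3 → (0x56>>3)&0x1 = 0x0
prio:3 @ bit 0 → (0x56>>0)&0x7 = 0x6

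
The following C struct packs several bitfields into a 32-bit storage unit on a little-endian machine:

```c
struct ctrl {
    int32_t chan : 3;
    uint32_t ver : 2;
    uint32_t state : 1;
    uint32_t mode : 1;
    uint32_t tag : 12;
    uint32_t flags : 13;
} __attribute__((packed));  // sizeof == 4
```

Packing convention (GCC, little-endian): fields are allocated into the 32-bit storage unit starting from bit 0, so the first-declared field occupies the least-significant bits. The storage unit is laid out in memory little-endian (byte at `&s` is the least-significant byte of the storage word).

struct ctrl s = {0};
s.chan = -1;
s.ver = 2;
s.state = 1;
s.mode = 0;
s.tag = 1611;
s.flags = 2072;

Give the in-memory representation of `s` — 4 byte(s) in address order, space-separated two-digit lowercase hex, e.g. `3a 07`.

chan (3b) val=-1 bits=0x7 at bit 0: 0x00000007
ver (2b) val=2 bits=0x2 at bit 3: 0x00000017
state (1b) val=1 bits=0x1 at bit 5: 0x00000037
mode (1b) val=0 bits=0x0 at bit 6: 0x00000037
tag (12b) val=1611 bits=0x64b at bit 7: 0x000325b7
flags (13b) val=2072 bits=0x818 at bit 19: 0x40c325b7
word = 0x40c325b7 → little-endian bytes:
  [0]=0xb7  [1]=0x25  [2]=0xc3  [3]=0x40

b7 25 c3 40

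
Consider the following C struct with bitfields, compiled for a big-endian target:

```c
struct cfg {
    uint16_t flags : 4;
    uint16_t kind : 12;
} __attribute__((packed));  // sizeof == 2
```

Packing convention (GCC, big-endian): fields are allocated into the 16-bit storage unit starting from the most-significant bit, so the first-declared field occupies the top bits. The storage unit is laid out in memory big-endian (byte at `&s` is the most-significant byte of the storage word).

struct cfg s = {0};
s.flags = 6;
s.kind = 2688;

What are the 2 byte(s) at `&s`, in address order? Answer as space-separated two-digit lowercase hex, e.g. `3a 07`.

flags:4 = 6 → 0x6 << 12 → word 0x6000
kind:12 = 2688 → 0xa80 << 0 → word 0x6a80
word = 0x6a80 → big-endian bytes:
  [0]=0x6a  [1]=0x80

6a 80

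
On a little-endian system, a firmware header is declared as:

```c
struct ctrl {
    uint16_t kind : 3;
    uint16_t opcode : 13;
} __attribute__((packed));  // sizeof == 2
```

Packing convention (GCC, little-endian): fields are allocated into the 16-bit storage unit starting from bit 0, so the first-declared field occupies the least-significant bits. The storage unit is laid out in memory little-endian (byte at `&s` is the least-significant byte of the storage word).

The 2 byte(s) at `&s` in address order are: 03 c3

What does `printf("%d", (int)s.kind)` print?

[0]=0x03 [1]=0xc3 (little-endian) → word 0xc303
kind [0+:3] = (word>>0) & 0x7 = 3  ←
opcode [3+:13] = (word>>3) & 0x1fff = 6240

3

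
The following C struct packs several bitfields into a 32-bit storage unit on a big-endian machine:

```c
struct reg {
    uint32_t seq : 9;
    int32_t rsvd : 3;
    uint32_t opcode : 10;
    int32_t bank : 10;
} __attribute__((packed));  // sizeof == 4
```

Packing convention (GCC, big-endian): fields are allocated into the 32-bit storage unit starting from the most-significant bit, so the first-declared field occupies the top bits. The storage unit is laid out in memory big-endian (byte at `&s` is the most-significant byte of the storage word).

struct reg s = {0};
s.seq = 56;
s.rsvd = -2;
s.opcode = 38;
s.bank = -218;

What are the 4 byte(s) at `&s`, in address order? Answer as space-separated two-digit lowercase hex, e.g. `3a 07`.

1c 60 9b 26

seq:9 = 56 → 0x38 << 23 → word 0x1c000000
rsvd:3 = -2 → 0x6 << 20 → word 0x1c600000
opcode:10 = 38 → 0x26 << 10 → word 0x1c609800
bank:10 = -218 → 0x326 << 0 → word 0x1c609b26
word = 0x1c609b26 → big-endian bytes:
  [0]=0x1c  [1]=0x60  [2]=0x9b  [3]=0x26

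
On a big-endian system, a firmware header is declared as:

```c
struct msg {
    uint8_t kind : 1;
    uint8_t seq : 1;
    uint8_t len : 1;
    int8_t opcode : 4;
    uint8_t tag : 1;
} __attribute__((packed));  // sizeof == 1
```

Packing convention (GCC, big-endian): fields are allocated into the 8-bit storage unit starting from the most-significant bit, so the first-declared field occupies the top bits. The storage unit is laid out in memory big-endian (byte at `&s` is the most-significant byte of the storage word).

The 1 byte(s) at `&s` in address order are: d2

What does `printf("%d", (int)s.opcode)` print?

-7

[0]=0xd2 (big-endian) → word 0xd2
kind [7+:1] = (word>>7) & 0x1 = 1
seq [6+:1] = (word>>6) & 0x1 = 1
len [5+:1] = (word>>5) & 0x1 = 0
opcode [1+:4] = (word>>1) & 0xf = 9  ←
tag [0+:1] = (word>>0) & 0x1 = 0
opcode signed 4b, MSB=1: 9 - 16 = -7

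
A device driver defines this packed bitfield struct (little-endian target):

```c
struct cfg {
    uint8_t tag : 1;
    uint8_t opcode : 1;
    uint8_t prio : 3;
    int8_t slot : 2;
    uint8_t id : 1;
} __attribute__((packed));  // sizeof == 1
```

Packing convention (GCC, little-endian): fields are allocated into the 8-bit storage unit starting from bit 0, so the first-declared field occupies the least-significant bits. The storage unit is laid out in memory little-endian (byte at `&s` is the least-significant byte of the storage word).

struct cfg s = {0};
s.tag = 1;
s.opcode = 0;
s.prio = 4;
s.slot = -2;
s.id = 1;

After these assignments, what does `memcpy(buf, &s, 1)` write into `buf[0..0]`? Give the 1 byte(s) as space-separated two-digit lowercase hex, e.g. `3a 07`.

d1

tag (1b) val=1 bits=0x1 at bit 0: 0x01
opcode (1b) val=0 bits=0x0 at bit 1: 0x01
prio (3b) val=4 bits=0x4 at bit 2: 0x11
slot (2b) val=-2 bits=0x2 at bit 5: 0x51
id (1b) val=1 bits=0x1 at bit 7: 0xd1
word = 0xd1 → little-endian bytes:
  [0]=0xd1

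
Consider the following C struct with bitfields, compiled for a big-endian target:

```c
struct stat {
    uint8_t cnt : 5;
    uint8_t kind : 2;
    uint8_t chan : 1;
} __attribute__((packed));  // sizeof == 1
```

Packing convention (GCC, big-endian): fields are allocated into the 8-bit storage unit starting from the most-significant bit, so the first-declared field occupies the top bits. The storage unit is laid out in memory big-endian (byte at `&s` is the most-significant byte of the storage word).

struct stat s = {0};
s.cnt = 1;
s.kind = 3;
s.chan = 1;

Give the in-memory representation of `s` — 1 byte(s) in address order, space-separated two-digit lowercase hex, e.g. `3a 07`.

[3+:5] cnt=1 & 0x1f = 0x1; word=0x08
[1+:2] kind=3 & 0x3 = 0x3; word=0x0e
[0+:1] chan=1 & 0x1 = 0x1; word=0x0f
word = 0x0f → big-endian bytes:
  [0]=0x0f

0f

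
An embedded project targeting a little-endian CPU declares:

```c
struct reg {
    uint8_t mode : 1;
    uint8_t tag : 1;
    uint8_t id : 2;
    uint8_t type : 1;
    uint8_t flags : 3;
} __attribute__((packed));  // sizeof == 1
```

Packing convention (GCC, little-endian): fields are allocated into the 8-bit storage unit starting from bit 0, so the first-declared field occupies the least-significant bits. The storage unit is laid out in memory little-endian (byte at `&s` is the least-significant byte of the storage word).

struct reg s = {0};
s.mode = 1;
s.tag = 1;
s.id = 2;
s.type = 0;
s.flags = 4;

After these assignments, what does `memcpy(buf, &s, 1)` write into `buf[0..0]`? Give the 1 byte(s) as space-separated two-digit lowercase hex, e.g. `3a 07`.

8b

[0+:1] mode=1 & 0x1 = 0x1; word=0x01
[1+:1] tag=1 & 0x1 = 0x1; word=0x03
[2+:2] id=2 & 0x3 = 0x2; word=0x0b
[4+:1] type=0 & 0x1 = 0x0; word=0x0b
[5+:3] flags=4 & 0x7 = 0x4; word=0x8b
word = 0x8b → little-endian bytes:
  [0]=0x8b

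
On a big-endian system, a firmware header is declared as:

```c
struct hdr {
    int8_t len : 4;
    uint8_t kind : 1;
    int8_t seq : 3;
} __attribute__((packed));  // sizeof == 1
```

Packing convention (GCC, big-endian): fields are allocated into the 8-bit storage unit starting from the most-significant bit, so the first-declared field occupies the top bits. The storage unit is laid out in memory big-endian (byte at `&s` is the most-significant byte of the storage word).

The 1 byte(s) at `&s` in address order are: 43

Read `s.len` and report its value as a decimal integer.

4

[0]=0x43 (big-endian) → word 0x43
len [4+:4] = (word>>4) & 0xf = 4  ←
kind [3+:1] = (word>>3) & 0x1 = 0
seq [0+:3] = (word>>0) & 0x7 = 3
len signed 4b, MSB=0: value = 4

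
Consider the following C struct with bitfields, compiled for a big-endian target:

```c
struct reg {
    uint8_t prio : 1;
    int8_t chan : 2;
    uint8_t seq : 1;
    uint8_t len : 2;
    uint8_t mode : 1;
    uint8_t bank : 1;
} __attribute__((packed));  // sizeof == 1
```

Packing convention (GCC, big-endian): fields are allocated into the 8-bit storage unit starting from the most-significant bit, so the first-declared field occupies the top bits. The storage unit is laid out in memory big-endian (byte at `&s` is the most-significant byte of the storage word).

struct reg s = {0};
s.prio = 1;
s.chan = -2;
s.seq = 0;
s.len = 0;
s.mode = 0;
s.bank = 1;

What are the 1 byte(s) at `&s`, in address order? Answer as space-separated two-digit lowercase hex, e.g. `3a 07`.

c1

[7+:1] prio=1 & 0x1 = 0x1; word=0x80
[5+:2] chan=-2 & 0x3 = 0x2; word=0xc0
[4+:1] seq=0 & 0x1 = 0x0; word=0xc0
[2+:2] len=0 & 0x3 = 0x0; word=0xc0
[1+:1] mode=0 & 0x1 = 0x0; word=0xc0
[0+:1] bank=1 & 0x1 = 0x1; word=0xc1
word = 0xc1 → big-endian bytes:
  [0]=0xc1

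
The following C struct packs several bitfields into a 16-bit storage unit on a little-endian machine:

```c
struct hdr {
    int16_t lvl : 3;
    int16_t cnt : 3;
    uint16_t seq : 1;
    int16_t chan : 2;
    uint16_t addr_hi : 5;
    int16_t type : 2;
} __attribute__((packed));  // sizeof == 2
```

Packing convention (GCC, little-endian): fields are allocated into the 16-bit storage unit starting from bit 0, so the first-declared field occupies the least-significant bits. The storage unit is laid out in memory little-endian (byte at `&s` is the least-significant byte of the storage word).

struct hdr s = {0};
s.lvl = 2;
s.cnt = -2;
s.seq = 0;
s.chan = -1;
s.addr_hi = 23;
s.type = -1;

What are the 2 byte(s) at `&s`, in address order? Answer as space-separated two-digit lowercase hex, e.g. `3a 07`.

b2 ef

lvl (3b) val=2 bits=0x2 at bit 0: 0x0002
cnt (3b) val=-2 bits=0x6 at bit 3: 0x0032
seq (1b) val=0 bits=0x0 at bit 6: 0x0032
chan (2b) val=-1 bits=0x3 at bit 7: 0x01b2
addr_hi (5b) val=23 bits=0x17 at bit 9: 0x2fb2
type (2b) val=-1 bits=0x3 at bit 14: 0xefb2
word = 0xefb2 → little-endian bytes:
  [0]=0xb2  [1]=0xef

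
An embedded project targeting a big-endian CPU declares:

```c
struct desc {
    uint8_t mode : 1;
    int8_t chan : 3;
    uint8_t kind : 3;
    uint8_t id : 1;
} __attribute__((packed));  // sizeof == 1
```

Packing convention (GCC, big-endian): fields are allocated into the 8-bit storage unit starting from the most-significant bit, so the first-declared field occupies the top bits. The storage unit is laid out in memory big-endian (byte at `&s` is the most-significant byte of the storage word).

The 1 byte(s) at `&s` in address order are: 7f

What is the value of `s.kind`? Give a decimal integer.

7

[0]=0x7f (big-endian) → word 0x7f
mode:1 @ bit 7 → (0x7f>>7)&0x1 = 0x0
chan:3 @ bit 4 → (0x7f>>4)&0x7 = 0x7
kind:3 @ bit 1 → (0x7f>>1)&0x7 = 0x7  ←
id:1 @ bit 0 → (0x7f>>0)&0x1 = 0x1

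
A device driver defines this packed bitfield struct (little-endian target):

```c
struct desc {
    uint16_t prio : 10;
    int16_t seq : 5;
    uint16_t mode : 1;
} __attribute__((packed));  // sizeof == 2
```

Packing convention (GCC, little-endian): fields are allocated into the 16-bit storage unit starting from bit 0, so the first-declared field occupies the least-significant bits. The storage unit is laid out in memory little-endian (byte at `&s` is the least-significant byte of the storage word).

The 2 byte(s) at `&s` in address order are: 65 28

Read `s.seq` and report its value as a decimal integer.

10

[0]=0x65 [1]=0x28 (little-endian) → word 0x2865
prio:10 @ bit 0 → (0x2865>>0)&0x3ff = 0x65
seq:5 @ bit 10 → (0x2865>>10)&0x1f = 0xa  ←
mode:1 @ bit 15 → (0x2865>>15)&0x1 = 0x0
seq signed 5b, MSB=0: value = 10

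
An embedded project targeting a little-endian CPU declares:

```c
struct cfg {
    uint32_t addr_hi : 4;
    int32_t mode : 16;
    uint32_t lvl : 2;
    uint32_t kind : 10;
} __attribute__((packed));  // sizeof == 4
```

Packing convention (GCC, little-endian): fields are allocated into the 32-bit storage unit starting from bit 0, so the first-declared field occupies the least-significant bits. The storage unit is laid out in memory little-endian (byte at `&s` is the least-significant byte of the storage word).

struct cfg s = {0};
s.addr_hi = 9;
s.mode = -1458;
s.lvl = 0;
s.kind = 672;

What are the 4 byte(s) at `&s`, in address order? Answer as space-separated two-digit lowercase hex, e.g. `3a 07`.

e9 a4 0f a8

addr_hi (4b) val=9 bits=0x9 at bit 0: 0x00000009
mode (16b) val=-1458 bits=0xfa4e at bit 4: 0x000fa4e9
lvl (2b) val=0 bits=0x0 at bit 20: 0x000fa4e9
kind (10b) val=672 bits=0x2a0 at bit 22: 0xa80fa4e9
word = 0xa80fa4e9 → little-endian bytes:
  [0]=0xe9  [1]=0xa4  [2]=0x0f  [3]=0xa8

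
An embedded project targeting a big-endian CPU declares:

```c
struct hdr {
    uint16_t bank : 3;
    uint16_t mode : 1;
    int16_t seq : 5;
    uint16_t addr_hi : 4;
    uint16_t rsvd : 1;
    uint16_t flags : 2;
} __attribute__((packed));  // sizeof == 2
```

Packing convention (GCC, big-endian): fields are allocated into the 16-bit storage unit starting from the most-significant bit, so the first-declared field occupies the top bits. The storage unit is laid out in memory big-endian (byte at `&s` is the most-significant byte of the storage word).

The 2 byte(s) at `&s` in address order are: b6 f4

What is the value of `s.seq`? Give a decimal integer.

13

[0]=0xb6 [1]=0xf4 (big-endian) → word 0xb6f4
bank:3 @ bit 13 → (0xb6f4>>13)&0x7 = 0x5
mode:1 @ bit 12 → (0xb6f4>>12)&0x1 = 0x1
seq:5 @ bit 7 → (0xb6f4>>7)&0x1f = 0xd  ←
addr_hi:4 @ bit 3 → (0xb6f4>>3)&0xf = 0xe
rsvd:1 @ bit 2 → (0xb6f4>>2)&0x1 = 0x1
flags:2 @ bit 0 → (0xb6f4>>0)&0x3 = 0x0
seq signed 5b, MSB=0: value = 13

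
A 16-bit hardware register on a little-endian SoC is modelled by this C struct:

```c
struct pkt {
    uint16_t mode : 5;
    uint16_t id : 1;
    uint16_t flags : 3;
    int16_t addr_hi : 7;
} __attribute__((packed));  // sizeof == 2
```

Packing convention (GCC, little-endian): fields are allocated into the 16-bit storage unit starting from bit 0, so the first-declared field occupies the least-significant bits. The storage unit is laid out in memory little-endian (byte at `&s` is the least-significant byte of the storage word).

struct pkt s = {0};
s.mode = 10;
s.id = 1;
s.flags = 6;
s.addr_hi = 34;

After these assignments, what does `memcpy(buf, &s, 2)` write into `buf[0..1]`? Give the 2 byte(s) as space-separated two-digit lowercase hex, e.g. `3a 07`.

aa 45

mode (5b) val=10 bits=0xa at bit 0: 0x000a
id (1b) val=1 bits=0x1 at bit 5: 0x002a
flags (3b) val=6 bits=0x6 at bit 6: 0x01aa
addr_hi (7b) val=34 bits=0x22 at bit 9: 0x45aa
word = 0x45aa → little-endian bytes:
  [0]=0xaa  [1]=0x45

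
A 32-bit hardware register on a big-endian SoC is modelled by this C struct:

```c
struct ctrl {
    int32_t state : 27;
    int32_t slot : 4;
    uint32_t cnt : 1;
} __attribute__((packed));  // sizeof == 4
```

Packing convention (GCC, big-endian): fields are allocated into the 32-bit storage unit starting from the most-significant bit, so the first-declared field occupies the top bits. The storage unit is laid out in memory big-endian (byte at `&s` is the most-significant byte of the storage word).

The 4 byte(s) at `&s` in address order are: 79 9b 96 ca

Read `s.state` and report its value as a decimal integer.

[0]=0x79 [1]=0x9b [2]=0x96 [3]=0xca (big-endian) → word 0x799b96ca
state:27 @ bit 5 → (0x799b96ca>>5)&0x7ffffff = 0x3ccdcb6  ←
slot:4 @ bit 1 → (0x799b96ca>>1)&0xf = 0x5
cnt:1 @ bit 0 → (0x799b96ca>>0)&0x1 = 0x0
state signed 27b, MSB=0: value = 63757494

63757494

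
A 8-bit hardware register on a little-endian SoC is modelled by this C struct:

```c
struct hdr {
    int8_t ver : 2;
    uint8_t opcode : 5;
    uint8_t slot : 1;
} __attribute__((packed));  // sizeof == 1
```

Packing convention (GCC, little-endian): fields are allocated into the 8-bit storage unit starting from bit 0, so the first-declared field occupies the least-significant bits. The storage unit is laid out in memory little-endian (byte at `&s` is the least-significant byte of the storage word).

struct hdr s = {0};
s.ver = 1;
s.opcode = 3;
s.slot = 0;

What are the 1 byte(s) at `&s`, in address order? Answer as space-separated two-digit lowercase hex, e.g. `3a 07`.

[0+:2] ver=1 & 0x3 = 0x1; word=0x01
[2+:5] opcode=3 & 0x1f = 0x3; word=0x0d
[7+:1] slot=0 & 0x1 = 0x0; word=0x0d
word = 0x0d → little-endian bytes:
  [0]=0x0d

0d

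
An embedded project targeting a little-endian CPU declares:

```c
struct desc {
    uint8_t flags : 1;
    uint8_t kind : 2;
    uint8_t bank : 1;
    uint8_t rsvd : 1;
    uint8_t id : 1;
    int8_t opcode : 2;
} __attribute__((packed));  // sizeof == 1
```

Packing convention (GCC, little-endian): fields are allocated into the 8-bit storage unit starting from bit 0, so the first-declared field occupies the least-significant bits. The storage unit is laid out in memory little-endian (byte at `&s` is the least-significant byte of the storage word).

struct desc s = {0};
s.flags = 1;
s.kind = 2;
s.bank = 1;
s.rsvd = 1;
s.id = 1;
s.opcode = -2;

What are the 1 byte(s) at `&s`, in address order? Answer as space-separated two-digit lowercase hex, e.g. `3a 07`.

[0+:1] flags=1 & 0x1 = 0x1; word=0x01
[1+:2] kind=2 & 0x3 = 0x2; word=0x05
[3+:1] bank=1 & 0x1 = 0x1; word=0x0d
[4+:1] rsvd=1 & 0x1 = 0x1; word=0x1d
[5+:1] id=1 & 0x1 = 0x1; word=0x3d
[6+:2] opcode=-2 & 0x3 = 0x2; word=0xbd
word = 0xbd → little-endian bytes:
  [0]=0xbd

bd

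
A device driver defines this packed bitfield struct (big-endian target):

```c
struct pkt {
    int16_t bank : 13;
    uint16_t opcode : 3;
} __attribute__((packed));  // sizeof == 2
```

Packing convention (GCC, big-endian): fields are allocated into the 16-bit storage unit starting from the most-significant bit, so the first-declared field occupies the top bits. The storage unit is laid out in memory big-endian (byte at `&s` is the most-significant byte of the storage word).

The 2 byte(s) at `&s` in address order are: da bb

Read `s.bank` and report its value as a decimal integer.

[0]=0xda [1]=0xbb (big-endian) → word 0xdabb
bank:13 @ bit 3 → (0xdabb>>3)&0x1fff = 0x1b57  ←
opcode:3 @ bit 0 → (0xdabb>>0)&0x7 = 0x3
bank signed 13b, MSB=1: 6999 - 8192 = -1193

-1193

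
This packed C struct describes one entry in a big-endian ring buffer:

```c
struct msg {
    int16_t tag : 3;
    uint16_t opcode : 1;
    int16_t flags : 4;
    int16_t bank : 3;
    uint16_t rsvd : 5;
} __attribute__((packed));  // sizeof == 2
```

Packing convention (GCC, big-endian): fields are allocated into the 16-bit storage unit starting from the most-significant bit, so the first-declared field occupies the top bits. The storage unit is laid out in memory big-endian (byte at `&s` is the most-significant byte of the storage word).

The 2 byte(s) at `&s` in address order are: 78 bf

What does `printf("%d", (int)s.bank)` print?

[0]=0x78 [1]=0xbf (big-endian) → word 0x78bf
tag [13+:3] = (word>>13) & 0x7 = 3
opcode [12+:1] = (word>>12) & 0x1 = 1
flags [8+:4] = (word>>8) & 0xf = 8
bank [5+:3] = (word>>5) & 0x7 = 5  ←
rsvd [0+:5] = (word>>0) & 0x1f = 31
bank signed 3b, MSB=1: 5 - 8 = -3

-3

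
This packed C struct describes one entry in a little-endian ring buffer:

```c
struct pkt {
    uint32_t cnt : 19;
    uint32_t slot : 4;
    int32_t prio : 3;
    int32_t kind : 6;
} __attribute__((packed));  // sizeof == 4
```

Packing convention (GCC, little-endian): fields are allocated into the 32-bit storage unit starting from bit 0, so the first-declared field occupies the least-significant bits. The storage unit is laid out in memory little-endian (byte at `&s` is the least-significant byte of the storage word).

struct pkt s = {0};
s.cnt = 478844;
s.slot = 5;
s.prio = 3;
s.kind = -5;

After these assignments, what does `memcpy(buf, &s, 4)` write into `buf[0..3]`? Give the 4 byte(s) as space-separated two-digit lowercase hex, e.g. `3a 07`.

cnt:19 = 478844 → 0x74e7c << 0 → word 0x00074e7c
slot:4 = 5 → 0x5 << 19 → word 0x002f4e7c
prio:3 = 3 → 0x3 << 23 → word 0x01af4e7c
kind:6 = -5 → 0x3b << 26 → word 0xedaf4e7c
word = 0xedaf4e7c → little-endian bytes:
  [0]=0x7c  [1]=0x4e  [2]=0xaf  [3]=0xed

7c 4e af ed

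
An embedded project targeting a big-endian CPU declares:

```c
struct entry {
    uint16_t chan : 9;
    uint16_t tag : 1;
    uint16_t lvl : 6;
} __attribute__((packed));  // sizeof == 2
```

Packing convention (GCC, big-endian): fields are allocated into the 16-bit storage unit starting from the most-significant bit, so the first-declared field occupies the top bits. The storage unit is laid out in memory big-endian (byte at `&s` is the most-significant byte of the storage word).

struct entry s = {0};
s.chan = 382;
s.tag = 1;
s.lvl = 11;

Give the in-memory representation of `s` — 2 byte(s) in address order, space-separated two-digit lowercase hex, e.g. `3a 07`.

bf 4b

chan (9b) val=382 bits=0x17e at bit 7: 0xbf00
tag (1b) val=1 bits=0x1 at bit 6: 0xbf40
lvl (6b) val=11 bits=0xb at bit 0: 0xbf4b
word = 0xbf4b → big-endian bytes:
  [0]=0xbf  [1]=0x4b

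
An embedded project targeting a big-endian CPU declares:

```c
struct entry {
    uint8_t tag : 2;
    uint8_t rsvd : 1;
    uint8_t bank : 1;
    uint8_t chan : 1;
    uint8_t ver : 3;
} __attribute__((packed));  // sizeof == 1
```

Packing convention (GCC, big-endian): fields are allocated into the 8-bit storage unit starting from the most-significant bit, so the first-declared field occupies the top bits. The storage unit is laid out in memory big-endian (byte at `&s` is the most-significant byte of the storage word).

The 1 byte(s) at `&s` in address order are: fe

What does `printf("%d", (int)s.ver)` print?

[0]=0xfe (big-endian) → word 0xfe
tag:2 @ bit 6 → (0xfe>>6)&0x3 = 0x3
rsvd:1 @ bit 5 → (0xfe>>5)&0x1 = 0x1
bank:1 @ bit 4 → (0xfe>>4)&0x1 = 0x1
chan:1 @ bit 3 → (0xfe>>3)&0x1 = 0x1
ver:3 @ bit 0 → (0xfe>>0)&0x7 = 0x6  ←

6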